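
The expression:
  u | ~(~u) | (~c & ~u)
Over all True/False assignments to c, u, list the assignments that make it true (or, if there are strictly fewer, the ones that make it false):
is false only for:
  c=True, u=False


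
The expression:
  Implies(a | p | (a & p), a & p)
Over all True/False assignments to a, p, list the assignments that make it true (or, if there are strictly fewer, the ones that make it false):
is true only for:
  a=False, p=False;
  a=True, p=True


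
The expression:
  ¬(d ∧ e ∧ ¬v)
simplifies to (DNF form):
v ∨ ¬d ∨ ¬e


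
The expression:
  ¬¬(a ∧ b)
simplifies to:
a ∧ b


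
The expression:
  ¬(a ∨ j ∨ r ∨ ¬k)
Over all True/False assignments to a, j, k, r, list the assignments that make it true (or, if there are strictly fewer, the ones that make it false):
is true only for:
  a=False, j=False, k=True, r=False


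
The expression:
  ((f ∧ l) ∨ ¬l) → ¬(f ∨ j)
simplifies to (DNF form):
(l ∧ ¬f) ∨ (¬f ∧ ¬j)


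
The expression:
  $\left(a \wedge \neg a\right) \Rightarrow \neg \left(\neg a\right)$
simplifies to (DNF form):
$\text{True}$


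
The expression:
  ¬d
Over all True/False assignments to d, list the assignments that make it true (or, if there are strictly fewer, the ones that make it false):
is true only for:
  d=False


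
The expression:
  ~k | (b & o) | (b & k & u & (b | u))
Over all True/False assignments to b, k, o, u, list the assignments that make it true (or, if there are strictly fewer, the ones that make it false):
is false only for:
  b=False, k=True, o=False, u=False;
  b=False, k=True, o=False, u=True;
  b=False, k=True, o=True, u=False;
  b=False, k=True, o=True, u=True;
  b=True, k=True, o=False, u=False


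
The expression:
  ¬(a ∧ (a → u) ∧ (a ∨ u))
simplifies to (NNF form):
¬a ∨ ¬u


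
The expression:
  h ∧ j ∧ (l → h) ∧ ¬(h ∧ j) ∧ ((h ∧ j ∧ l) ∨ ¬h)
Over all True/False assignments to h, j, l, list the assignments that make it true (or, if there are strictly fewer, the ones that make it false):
is never true.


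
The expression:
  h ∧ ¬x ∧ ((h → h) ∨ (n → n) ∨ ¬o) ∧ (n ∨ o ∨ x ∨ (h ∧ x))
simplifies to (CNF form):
h ∧ ¬x ∧ (n ∨ o)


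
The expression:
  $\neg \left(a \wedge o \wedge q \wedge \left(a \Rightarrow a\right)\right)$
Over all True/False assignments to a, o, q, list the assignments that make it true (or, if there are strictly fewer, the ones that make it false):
is false only for:
  a=True, o=True, q=True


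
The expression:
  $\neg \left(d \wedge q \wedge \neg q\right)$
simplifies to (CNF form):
$\text{True}$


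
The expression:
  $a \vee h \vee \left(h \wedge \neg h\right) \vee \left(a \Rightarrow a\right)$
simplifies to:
$\text{True}$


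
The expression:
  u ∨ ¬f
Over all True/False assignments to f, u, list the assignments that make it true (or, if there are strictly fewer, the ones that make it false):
is false only for:
  f=True, u=False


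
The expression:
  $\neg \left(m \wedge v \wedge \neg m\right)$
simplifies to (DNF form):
$\text{True}$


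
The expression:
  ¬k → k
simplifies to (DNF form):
k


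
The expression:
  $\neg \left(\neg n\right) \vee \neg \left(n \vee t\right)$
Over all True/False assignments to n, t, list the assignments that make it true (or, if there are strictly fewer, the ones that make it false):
is false only for:
  n=False, t=True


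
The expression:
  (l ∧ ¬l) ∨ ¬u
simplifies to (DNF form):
¬u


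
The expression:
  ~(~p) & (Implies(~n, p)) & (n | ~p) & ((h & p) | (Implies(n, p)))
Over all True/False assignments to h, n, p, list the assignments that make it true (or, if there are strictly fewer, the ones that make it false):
is true only for:
  h=False, n=True, p=True;
  h=True, n=True, p=True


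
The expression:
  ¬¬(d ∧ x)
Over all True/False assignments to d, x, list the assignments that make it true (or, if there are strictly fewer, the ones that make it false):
is true only for:
  d=True, x=True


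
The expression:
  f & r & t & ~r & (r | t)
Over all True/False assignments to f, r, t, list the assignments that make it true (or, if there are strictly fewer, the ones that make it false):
is never true.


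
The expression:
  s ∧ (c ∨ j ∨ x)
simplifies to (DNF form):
(c ∧ s) ∨ (j ∧ s) ∨ (s ∧ x)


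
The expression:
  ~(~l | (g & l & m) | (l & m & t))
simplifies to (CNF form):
l & (~g | ~m) & (~m | ~t)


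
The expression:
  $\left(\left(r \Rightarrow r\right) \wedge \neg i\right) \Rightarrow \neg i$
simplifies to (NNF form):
$\text{True}$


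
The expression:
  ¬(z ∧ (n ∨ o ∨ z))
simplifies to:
¬z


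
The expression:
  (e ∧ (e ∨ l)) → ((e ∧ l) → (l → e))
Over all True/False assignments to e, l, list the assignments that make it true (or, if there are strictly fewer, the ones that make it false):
is always true.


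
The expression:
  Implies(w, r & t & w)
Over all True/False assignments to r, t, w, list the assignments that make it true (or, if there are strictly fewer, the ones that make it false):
is false only for:
  r=False, t=False, w=True;
  r=False, t=True, w=True;
  r=True, t=False, w=True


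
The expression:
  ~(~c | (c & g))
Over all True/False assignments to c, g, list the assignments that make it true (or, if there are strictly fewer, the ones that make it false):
is true only for:
  c=True, g=False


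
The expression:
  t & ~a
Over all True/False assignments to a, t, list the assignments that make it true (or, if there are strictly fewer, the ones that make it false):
is true only for:
  a=False, t=True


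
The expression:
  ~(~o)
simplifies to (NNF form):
o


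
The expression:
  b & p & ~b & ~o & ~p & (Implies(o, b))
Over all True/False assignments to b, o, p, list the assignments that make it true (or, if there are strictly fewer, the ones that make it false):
is never true.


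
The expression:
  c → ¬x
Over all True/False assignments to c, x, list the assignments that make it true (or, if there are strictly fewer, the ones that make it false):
is false only for:
  c=True, x=True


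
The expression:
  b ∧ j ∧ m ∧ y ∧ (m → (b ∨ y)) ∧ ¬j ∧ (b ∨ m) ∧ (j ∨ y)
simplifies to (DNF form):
False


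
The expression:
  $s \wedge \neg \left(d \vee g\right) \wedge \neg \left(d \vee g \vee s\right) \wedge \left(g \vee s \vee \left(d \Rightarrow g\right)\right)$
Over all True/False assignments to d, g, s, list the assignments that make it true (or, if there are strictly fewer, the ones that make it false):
is never true.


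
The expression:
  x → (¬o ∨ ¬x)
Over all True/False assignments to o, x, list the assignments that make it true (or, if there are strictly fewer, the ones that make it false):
is false only for:
  o=True, x=True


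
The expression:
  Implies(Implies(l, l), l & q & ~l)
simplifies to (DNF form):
False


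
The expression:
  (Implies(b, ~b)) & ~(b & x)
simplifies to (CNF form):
~b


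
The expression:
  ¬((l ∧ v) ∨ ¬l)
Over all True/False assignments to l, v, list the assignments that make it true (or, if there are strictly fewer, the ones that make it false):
is true only for:
  l=True, v=False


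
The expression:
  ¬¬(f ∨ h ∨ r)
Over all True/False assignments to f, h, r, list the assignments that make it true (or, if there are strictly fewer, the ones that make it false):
is false only for:
  f=False, h=False, r=False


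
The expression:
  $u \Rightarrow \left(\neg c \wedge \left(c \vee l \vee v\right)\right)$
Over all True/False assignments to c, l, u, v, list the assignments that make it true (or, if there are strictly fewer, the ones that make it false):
is false only for:
  c=False, l=False, u=True, v=False;
  c=True, l=False, u=True, v=False;
  c=True, l=False, u=True, v=True;
  c=True, l=True, u=True, v=False;
  c=True, l=True, u=True, v=True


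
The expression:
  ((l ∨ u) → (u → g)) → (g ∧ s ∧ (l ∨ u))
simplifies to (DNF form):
(s ∧ u) ∨ (u ∧ ¬g) ∨ (g ∧ l ∧ s)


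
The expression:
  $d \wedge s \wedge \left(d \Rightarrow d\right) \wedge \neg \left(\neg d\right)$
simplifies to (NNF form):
$d \wedge s$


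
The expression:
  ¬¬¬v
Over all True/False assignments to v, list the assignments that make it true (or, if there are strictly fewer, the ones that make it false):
is true only for:
  v=False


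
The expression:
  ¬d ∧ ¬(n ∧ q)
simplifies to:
¬d ∧ (¬n ∨ ¬q)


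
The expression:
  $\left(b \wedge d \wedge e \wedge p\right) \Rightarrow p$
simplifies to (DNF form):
$\text{True}$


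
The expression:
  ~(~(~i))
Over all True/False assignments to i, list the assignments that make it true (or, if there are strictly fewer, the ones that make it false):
is true only for:
  i=False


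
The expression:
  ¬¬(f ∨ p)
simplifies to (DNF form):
f ∨ p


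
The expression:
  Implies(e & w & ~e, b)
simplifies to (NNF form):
True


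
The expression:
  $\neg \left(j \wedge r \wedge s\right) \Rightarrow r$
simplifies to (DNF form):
$r$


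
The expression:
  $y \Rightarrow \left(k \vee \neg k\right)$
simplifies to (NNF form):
$\text{True}$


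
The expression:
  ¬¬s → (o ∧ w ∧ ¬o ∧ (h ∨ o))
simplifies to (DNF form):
¬s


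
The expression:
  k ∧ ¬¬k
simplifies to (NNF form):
k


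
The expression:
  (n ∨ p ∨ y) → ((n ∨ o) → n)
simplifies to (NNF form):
n ∨ (¬p ∧ ¬y) ∨ ¬o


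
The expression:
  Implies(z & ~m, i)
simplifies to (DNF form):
i | m | ~z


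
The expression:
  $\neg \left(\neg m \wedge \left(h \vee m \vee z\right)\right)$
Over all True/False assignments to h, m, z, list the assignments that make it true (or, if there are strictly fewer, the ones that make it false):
is false only for:
  h=False, m=False, z=True;
  h=True, m=False, z=False;
  h=True, m=False, z=True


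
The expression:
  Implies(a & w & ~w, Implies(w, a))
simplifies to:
True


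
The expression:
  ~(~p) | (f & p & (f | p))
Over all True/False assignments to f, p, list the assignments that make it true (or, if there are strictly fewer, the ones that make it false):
is true only for:
  f=False, p=True;
  f=True, p=True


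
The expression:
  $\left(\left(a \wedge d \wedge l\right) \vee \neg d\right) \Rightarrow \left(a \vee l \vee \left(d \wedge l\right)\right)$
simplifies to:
$a \vee d \vee l$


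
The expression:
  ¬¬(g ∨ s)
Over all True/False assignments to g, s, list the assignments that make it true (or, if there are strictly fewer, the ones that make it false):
is false only for:
  g=False, s=False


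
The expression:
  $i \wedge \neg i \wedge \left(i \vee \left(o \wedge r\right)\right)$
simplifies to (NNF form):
$\text{False}$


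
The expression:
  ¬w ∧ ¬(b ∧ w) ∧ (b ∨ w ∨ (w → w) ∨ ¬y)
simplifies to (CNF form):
¬w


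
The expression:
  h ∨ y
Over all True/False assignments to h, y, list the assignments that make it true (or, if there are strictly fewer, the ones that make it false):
is false only for:
  h=False, y=False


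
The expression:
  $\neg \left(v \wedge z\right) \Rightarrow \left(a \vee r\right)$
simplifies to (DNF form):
$a \vee r \vee \left(v \wedge z\right)$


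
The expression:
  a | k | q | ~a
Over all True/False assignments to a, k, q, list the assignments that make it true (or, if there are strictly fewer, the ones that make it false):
is always true.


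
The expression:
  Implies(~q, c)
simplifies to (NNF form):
c | q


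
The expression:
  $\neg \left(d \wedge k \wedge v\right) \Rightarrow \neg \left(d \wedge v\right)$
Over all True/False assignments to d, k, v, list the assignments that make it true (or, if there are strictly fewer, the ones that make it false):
is false only for:
  d=True, k=False, v=True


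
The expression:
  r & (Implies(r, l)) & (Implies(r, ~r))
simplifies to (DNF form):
False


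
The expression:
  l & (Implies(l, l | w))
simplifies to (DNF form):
l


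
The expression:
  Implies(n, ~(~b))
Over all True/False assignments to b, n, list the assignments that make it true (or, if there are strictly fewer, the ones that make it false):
is false only for:
  b=False, n=True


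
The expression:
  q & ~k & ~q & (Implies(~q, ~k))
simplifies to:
False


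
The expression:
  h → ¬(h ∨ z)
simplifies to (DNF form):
¬h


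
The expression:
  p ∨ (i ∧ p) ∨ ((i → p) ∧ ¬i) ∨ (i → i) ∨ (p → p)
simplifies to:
True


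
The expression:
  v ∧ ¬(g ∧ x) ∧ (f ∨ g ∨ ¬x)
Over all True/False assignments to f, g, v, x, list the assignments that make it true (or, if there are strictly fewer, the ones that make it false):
is true only for:
  f=False, g=False, v=True, x=False;
  f=False, g=True, v=True, x=False;
  f=True, g=False, v=True, x=False;
  f=True, g=False, v=True, x=True;
  f=True, g=True, v=True, x=False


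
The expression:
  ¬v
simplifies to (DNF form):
¬v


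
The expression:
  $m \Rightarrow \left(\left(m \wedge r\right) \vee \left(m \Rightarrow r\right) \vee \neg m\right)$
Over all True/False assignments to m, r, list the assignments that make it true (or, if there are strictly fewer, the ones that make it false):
is false only for:
  m=True, r=False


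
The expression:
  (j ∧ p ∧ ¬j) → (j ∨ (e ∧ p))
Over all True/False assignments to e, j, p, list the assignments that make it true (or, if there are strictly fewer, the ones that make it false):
is always true.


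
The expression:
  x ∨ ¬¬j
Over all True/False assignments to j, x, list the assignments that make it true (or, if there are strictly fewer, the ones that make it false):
is false only for:
  j=False, x=False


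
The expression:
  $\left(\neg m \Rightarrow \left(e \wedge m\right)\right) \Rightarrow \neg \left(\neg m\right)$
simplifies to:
$\text{True}$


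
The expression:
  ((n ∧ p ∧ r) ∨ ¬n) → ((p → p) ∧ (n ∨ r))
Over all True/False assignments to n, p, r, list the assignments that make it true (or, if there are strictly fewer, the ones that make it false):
is false only for:
  n=False, p=False, r=False;
  n=False, p=True, r=False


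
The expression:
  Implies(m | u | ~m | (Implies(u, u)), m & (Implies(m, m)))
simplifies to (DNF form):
m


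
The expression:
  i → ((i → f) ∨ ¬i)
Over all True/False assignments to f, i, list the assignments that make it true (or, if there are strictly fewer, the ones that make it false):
is false only for:
  f=False, i=True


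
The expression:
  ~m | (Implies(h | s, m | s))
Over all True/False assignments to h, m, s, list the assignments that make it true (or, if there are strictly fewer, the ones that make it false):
is always true.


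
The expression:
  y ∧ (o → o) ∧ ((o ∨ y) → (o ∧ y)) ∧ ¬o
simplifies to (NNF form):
False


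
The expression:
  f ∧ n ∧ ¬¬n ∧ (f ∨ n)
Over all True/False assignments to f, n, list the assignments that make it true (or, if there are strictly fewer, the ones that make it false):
is true only for:
  f=True, n=True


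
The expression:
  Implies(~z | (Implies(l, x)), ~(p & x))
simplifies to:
~p | ~x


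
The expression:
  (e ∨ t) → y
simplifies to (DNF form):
y ∨ (¬e ∧ ¬t)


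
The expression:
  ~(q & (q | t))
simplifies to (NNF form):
~q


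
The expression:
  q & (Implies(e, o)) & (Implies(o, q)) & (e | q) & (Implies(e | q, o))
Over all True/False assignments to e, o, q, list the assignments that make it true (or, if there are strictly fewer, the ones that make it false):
is true only for:
  e=False, o=True, q=True;
  e=True, o=True, q=True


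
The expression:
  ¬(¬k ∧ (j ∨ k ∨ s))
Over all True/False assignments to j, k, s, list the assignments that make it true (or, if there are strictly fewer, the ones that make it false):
is false only for:
  j=False, k=False, s=True;
  j=True, k=False, s=False;
  j=True, k=False, s=True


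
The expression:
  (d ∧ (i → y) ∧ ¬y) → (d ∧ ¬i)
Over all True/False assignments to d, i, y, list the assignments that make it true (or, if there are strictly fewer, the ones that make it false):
is always true.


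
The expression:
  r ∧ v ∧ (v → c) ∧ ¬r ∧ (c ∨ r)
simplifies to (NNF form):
False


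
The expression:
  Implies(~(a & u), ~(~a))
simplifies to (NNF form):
a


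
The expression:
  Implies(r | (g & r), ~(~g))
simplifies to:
g | ~r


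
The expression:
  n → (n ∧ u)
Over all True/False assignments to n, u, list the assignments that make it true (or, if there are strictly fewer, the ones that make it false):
is false only for:
  n=True, u=False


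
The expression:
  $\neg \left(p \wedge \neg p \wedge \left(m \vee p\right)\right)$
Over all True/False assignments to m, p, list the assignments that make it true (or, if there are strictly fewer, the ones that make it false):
is always true.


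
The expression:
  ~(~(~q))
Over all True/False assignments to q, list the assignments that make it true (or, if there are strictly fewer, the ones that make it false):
is true only for:
  q=False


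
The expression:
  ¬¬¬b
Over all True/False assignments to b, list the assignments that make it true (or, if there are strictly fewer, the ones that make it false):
is true only for:
  b=False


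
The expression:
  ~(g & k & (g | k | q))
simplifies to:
~g | ~k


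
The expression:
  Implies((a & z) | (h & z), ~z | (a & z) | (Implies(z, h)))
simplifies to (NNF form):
True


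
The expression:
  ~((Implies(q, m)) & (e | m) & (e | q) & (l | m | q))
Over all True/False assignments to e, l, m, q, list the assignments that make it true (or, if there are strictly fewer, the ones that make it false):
is false only for:
  e=False, l=False, m=True, q=True;
  e=False, l=True, m=True, q=True;
  e=True, l=False, m=True, q=False;
  e=True, l=False, m=True, q=True;
  e=True, l=True, m=False, q=False;
  e=True, l=True, m=True, q=False;
  e=True, l=True, m=True, q=True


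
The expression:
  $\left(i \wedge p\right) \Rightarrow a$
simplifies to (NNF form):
$a \vee \neg i \vee \neg p$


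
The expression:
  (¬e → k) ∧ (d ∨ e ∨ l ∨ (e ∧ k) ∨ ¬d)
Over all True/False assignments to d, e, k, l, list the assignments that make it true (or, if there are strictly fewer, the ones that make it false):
is false only for:
  d=False, e=False, k=False, l=False;
  d=False, e=False, k=False, l=True;
  d=True, e=False, k=False, l=False;
  d=True, e=False, k=False, l=True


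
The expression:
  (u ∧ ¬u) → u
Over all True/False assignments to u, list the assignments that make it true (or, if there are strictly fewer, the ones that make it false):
is always true.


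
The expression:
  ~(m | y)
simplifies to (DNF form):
~m & ~y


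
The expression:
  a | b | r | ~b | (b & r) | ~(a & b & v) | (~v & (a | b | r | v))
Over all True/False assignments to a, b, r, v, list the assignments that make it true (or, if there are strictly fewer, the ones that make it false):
is always true.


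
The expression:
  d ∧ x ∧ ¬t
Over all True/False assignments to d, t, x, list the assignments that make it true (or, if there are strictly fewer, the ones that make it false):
is true only for:
  d=True, t=False, x=True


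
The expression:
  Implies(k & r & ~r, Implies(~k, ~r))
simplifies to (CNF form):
True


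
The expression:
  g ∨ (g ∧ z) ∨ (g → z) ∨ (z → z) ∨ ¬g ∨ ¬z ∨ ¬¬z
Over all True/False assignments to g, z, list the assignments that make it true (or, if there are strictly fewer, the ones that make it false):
is always true.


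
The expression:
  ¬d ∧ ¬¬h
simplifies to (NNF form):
h ∧ ¬d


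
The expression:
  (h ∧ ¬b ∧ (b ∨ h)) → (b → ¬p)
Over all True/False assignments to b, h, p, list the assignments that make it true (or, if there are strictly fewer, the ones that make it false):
is always true.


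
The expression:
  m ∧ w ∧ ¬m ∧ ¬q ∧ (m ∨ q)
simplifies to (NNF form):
False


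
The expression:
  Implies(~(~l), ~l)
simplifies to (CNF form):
~l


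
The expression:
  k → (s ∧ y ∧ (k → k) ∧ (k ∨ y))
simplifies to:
(s ∧ y) ∨ ¬k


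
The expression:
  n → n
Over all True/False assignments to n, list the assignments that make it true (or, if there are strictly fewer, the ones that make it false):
is always true.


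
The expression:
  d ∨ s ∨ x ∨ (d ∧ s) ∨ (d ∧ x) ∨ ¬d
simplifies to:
True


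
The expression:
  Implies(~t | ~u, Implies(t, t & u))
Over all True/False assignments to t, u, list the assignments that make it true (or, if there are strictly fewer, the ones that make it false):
is false only for:
  t=True, u=False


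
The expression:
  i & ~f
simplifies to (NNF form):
i & ~f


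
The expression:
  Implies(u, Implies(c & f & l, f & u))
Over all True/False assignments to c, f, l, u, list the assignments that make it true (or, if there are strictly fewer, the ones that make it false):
is always true.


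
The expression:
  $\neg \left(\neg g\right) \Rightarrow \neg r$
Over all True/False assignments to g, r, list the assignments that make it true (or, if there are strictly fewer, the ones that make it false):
is false only for:
  g=True, r=True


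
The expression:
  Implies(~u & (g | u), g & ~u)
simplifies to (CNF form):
True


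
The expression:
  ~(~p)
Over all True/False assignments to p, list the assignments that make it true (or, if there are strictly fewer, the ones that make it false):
is true only for:
  p=True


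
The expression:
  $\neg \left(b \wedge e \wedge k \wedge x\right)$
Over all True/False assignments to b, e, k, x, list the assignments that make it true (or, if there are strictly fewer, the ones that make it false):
is false only for:
  b=True, e=True, k=True, x=True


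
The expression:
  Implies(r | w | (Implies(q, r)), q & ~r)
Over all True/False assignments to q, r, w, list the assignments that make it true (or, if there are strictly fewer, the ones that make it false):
is true only for:
  q=True, r=False, w=False;
  q=True, r=False, w=True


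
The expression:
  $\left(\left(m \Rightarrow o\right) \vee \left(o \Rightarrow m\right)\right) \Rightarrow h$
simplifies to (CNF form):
$h$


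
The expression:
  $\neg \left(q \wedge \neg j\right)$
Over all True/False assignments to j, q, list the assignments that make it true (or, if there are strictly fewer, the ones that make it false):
is false only for:
  j=False, q=True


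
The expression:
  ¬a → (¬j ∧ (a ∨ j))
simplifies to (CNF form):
a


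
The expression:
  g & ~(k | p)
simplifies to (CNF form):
g & ~k & ~p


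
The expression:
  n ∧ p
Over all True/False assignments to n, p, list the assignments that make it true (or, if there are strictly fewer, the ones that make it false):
is true only for:
  n=True, p=True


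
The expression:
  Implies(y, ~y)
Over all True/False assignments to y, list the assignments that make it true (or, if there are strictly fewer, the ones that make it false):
is true only for:
  y=False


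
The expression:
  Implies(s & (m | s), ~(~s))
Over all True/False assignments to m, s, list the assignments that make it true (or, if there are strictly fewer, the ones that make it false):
is always true.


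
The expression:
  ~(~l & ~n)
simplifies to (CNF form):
l | n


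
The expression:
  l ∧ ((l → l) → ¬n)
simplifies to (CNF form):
l ∧ ¬n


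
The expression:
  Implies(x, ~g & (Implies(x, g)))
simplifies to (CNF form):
~x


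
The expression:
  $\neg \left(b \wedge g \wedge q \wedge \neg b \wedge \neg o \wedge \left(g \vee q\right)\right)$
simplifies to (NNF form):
$\text{True}$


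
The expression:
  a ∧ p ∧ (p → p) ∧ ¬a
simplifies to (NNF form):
False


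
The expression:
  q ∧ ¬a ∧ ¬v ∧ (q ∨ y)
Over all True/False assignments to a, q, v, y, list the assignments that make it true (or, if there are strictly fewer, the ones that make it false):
is true only for:
  a=False, q=True, v=False, y=False;
  a=False, q=True, v=False, y=True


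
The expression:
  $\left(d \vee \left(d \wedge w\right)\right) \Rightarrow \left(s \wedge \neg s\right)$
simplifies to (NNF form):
$\neg d$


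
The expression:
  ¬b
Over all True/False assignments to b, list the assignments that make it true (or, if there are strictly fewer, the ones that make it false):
is true only for:
  b=False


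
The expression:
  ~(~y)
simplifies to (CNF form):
y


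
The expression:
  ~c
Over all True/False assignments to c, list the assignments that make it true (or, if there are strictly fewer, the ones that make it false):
is true only for:
  c=False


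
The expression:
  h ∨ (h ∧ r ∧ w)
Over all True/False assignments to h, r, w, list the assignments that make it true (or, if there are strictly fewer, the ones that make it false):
is true only for:
  h=True, r=False, w=False;
  h=True, r=False, w=True;
  h=True, r=True, w=False;
  h=True, r=True, w=True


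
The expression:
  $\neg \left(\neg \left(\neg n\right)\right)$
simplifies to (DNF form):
$\neg n$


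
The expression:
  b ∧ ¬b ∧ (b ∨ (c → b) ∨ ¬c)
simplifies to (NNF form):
False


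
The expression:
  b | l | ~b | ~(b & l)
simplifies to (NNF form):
True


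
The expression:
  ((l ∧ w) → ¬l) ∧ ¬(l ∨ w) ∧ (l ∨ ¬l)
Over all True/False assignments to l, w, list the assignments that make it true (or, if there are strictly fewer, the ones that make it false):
is true only for:
  l=False, w=False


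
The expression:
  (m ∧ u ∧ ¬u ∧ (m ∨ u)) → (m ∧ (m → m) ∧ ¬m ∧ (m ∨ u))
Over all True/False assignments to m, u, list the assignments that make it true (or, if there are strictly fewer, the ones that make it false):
is always true.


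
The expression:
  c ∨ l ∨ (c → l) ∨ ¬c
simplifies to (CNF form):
True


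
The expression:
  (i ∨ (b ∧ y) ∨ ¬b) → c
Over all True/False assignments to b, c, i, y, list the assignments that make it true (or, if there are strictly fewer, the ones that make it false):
is false only for:
  b=False, c=False, i=False, y=False;
  b=False, c=False, i=False, y=True;
  b=False, c=False, i=True, y=False;
  b=False, c=False, i=True, y=True;
  b=True, c=False, i=False, y=True;
  b=True, c=False, i=True, y=False;
  b=True, c=False, i=True, y=True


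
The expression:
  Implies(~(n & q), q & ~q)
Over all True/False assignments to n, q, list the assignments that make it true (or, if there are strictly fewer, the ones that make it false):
is true only for:
  n=True, q=True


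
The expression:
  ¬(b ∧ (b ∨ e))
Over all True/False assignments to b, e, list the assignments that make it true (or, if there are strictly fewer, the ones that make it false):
is true only for:
  b=False, e=False;
  b=False, e=True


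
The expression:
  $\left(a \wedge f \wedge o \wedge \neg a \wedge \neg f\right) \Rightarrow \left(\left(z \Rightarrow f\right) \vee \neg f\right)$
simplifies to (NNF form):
$\text{True}$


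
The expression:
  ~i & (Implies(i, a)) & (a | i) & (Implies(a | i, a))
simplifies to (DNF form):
a & ~i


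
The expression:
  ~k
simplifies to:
~k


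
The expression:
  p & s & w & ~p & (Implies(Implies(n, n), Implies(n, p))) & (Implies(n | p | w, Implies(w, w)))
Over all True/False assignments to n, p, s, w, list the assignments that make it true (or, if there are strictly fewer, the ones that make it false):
is never true.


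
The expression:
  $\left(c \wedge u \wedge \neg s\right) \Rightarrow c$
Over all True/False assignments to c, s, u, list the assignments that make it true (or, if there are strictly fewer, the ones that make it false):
is always true.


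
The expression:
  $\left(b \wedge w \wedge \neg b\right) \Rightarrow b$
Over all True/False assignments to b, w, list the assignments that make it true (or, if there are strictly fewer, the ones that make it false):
is always true.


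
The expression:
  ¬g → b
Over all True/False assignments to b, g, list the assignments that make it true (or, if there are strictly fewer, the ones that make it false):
is false only for:
  b=False, g=False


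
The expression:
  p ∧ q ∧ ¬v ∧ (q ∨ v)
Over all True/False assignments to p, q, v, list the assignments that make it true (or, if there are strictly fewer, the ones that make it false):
is true only for:
  p=True, q=True, v=False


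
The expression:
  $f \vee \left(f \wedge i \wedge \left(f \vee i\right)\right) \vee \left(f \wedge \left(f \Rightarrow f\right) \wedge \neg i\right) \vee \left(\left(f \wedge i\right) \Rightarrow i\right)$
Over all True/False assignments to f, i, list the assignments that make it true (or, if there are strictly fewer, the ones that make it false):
is always true.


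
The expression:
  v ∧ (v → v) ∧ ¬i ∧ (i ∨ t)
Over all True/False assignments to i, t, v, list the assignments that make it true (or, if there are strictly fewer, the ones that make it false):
is true only for:
  i=False, t=True, v=True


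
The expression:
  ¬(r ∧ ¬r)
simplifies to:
True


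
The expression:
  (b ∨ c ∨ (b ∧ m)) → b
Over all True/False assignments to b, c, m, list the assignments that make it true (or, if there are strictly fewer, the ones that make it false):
is false only for:
  b=False, c=True, m=False;
  b=False, c=True, m=True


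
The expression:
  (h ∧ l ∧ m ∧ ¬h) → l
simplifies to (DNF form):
True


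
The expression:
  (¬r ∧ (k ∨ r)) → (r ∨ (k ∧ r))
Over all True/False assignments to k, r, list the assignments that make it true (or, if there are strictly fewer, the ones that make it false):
is false only for:
  k=True, r=False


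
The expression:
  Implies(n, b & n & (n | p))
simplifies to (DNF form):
b | ~n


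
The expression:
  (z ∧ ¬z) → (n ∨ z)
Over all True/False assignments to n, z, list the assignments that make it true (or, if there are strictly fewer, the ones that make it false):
is always true.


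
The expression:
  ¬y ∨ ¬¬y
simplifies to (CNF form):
True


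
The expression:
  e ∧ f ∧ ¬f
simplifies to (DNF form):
False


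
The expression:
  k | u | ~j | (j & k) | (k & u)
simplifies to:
k | u | ~j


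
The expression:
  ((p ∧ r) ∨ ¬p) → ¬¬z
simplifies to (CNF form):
(p ∨ z) ∧ (z ∨ ¬r)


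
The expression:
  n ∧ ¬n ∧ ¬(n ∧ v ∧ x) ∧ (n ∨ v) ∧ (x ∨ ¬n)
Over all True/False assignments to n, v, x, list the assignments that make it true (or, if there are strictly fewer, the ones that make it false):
is never true.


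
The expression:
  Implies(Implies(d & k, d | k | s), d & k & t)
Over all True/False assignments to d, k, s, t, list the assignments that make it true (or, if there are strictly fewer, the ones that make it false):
is true only for:
  d=True, k=True, s=False, t=True;
  d=True, k=True, s=True, t=True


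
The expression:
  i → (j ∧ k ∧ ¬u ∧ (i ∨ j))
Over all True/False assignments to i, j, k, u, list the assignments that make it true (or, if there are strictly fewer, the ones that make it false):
is false only for:
  i=True, j=False, k=False, u=False;
  i=True, j=False, k=False, u=True;
  i=True, j=False, k=True, u=False;
  i=True, j=False, k=True, u=True;
  i=True, j=True, k=False, u=False;
  i=True, j=True, k=False, u=True;
  i=True, j=True, k=True, u=True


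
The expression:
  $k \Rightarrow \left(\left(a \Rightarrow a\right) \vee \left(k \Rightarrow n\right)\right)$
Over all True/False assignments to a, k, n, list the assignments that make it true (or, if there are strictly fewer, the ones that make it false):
is always true.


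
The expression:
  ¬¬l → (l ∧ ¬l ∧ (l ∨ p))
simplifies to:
¬l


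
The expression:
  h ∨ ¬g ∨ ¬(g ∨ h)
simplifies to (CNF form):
h ∨ ¬g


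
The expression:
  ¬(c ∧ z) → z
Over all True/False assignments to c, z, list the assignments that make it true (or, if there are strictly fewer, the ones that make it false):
is true only for:
  c=False, z=True;
  c=True, z=True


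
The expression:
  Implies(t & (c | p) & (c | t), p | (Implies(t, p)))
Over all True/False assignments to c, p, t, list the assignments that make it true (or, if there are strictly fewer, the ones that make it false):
is false only for:
  c=True, p=False, t=True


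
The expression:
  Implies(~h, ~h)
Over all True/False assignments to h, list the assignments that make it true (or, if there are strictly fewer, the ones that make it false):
is always true.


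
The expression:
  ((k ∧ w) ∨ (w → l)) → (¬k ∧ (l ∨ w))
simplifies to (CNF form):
¬k ∧ (l ∨ w)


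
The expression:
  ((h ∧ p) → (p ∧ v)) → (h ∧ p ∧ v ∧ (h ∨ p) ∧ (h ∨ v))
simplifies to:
h ∧ p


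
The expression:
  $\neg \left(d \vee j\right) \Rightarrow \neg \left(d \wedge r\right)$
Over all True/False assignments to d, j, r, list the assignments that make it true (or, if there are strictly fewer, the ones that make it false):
is always true.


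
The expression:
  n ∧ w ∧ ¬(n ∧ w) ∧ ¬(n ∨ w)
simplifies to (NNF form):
False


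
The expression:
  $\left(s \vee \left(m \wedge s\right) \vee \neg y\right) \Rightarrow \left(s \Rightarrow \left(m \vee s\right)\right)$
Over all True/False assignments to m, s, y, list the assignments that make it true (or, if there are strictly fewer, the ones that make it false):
is always true.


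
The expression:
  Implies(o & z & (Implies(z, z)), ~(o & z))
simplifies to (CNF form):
~o | ~z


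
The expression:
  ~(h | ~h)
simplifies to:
False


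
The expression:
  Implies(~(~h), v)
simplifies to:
v | ~h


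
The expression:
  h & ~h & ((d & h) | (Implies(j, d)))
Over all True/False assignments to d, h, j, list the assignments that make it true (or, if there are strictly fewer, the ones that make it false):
is never true.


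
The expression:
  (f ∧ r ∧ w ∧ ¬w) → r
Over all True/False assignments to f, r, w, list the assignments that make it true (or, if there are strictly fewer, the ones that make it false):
is always true.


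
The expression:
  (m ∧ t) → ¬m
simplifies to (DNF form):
¬m ∨ ¬t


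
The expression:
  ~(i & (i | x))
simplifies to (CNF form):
~i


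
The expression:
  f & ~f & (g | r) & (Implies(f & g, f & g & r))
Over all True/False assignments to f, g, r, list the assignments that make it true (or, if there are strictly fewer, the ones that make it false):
is never true.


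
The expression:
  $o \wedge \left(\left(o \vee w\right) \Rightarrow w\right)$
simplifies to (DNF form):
$o \wedge w$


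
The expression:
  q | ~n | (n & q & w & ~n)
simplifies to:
q | ~n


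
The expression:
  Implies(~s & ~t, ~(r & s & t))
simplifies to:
True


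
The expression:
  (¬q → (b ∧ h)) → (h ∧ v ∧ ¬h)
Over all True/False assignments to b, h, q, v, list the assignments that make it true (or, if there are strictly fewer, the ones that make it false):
is true only for:
  b=False, h=False, q=False, v=False;
  b=False, h=False, q=False, v=True;
  b=False, h=True, q=False, v=False;
  b=False, h=True, q=False, v=True;
  b=True, h=False, q=False, v=False;
  b=True, h=False, q=False, v=True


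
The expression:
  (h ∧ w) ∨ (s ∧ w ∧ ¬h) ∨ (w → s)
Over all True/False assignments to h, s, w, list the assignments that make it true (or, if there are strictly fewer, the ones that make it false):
is false only for:
  h=False, s=False, w=True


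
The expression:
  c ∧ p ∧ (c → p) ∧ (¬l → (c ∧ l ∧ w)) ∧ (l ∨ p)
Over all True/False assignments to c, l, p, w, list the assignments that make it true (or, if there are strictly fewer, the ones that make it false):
is true only for:
  c=True, l=True, p=True, w=False;
  c=True, l=True, p=True, w=True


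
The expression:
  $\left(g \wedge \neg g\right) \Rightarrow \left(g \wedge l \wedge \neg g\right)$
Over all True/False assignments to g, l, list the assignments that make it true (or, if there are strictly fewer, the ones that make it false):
is always true.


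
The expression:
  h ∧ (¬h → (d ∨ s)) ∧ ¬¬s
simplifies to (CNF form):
h ∧ s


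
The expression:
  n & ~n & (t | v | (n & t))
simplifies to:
False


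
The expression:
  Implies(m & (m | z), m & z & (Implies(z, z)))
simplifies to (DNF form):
z | ~m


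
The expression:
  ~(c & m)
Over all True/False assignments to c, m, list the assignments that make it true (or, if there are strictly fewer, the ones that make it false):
is false only for:
  c=True, m=True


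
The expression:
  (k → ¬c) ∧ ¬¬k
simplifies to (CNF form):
k ∧ ¬c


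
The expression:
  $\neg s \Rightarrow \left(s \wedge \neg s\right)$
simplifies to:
$s$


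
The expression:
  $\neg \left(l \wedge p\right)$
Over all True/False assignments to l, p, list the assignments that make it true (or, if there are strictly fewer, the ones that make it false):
is false only for:
  l=True, p=True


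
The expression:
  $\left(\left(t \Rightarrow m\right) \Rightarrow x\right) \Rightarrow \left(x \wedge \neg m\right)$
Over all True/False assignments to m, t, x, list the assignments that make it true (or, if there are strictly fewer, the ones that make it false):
is false only for:
  m=False, t=True, x=False;
  m=True, t=False, x=True;
  m=True, t=True, x=True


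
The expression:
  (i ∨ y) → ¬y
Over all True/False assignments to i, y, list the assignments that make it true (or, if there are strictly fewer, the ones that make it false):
is true only for:
  i=False, y=False;
  i=True, y=False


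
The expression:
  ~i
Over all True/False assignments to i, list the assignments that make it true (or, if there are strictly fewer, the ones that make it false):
is true only for:
  i=False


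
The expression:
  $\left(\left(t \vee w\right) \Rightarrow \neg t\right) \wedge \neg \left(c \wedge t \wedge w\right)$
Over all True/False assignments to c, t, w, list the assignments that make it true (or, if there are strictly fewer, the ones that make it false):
is true only for:
  c=False, t=False, w=False;
  c=False, t=False, w=True;
  c=True, t=False, w=False;
  c=True, t=False, w=True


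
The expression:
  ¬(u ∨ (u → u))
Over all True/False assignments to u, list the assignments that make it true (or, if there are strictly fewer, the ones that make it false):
is never true.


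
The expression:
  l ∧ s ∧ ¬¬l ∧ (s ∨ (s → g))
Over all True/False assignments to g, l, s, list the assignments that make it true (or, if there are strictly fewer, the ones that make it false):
is true only for:
  g=False, l=True, s=True;
  g=True, l=True, s=True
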